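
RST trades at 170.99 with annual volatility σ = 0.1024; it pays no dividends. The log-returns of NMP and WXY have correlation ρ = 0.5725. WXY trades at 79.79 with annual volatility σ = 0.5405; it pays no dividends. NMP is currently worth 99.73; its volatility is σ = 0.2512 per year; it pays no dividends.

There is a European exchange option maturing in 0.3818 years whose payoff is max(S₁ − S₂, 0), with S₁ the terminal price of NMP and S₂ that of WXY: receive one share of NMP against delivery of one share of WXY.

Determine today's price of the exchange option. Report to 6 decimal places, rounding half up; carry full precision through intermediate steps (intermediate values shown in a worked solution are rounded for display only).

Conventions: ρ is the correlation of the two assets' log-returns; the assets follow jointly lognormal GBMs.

exchange price = 22.845165

σ_eff = √(σ₁² + σ₂² − 2ρσ₁σ₂) = √(0.2512² + 0.5405² − 2·0.5725·0.2512·0.5405) = 0.446969
d₁ = (ln(S₁/S₂) + (q₂ − q₁ + σ_eff²/2)T) / (σ_eff√T) = (ln(99.73/79.79) + (0.0 − 0.0 + 0.099890)·0.3818) / 0.276182 = 0.945778
d₂ = d₁ − σ_eff√T = 0.945778 − 0.276182 = 0.669596
N(d₁) = 0.827869,  N(d₂) = 0.748442
V = S₁·e^{−q₁T}·N(d₁) − S₂·e^{−q₂T}·N(d₂) = 82.563376 − 59.718211 = 22.845165
Key observation: the rate r is irrelevant here: denominating values in WXY turns the exchange into a ratio option on S₁/S₂, and discounting at r drops out.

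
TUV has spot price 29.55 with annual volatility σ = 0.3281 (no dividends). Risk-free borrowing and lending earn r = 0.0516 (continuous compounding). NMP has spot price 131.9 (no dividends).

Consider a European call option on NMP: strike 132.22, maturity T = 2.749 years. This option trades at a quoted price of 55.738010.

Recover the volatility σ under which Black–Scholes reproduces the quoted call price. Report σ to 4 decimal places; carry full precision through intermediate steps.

At σ = 0.5963 the Black–Scholes value reproduces the quote:
σ√T = 0.5963·√2.749 = 0.988672
d₁ = (ln(S/K) + (r+σ²/2)T) / (σ√T) = (ln(131.9/132.22) + (0.0516+0.5963²/2)·2.749) / 0.988672 = (-0.002423 + 0.630584) / 0.988672 = 0.635359
d₂ = d₁ − σ√T = 0.635359 − 0.988672 = -0.353313
e^{−rT} = 0.867753
N(d₁) = 0.737403,  N(d₂) = 0.361927
V = S·N(d₁) − K·e^{−rT}·N(d₂) = 97.263424 − 41.525414 = 55.738010 (equal to the quote); since ∂V/∂σ > 0 for all σ, the implied volatility is unique

sigma = 0.5963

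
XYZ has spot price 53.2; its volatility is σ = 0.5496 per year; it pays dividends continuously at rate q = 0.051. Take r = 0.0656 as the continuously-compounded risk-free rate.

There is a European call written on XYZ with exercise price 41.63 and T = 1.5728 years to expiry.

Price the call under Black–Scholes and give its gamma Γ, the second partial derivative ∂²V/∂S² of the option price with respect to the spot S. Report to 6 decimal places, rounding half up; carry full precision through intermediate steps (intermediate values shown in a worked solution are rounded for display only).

σ√T = 0.5496·√1.5728 = 0.689261
d₁ = (ln(S/K) + (r−q+σ²/2)T) / (σ√T) = (ln(53.2/41.63) + (0.0656−0.051+0.5496²/2)·1.5728) / 0.689261 = (0.245237 + 0.260503) / 0.689261 = 0.733743
d₂ = d₁ − σ√T = 0.733743 − 0.689261 = 0.044483
e^{−rT} = 0.901969
e^{−qT} = 0.922920
N(d₁) = 0.768447,  N(d₂) = 0.517740
Call price V = S·e^{−qT}·N(d₁) − K·e^{−rT}·N(d₂) = 37.730259 − 19.440598 = 18.289661
φ(d₁) = (1/√(2π))·e^{−d₁²/2} = 0.304791
Γ = e^{−qT}·φ(d₁) / (S·σ·√T) = 0.007671

price = 18.289661
Γ = 0.007671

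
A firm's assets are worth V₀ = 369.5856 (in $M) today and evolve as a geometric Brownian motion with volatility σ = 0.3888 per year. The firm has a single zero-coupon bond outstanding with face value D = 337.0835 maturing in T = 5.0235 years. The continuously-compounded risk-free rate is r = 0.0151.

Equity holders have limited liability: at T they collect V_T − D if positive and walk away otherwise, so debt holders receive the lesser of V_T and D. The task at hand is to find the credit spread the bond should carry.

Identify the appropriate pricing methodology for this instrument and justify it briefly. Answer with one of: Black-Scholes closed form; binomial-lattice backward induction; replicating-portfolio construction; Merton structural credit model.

Key observation: the asked-for credit quantity lives on the firm's capital structure — asset value, asset volatility, debt face 337.0835 — which is the structural model's domain.

framework: Merton structural credit model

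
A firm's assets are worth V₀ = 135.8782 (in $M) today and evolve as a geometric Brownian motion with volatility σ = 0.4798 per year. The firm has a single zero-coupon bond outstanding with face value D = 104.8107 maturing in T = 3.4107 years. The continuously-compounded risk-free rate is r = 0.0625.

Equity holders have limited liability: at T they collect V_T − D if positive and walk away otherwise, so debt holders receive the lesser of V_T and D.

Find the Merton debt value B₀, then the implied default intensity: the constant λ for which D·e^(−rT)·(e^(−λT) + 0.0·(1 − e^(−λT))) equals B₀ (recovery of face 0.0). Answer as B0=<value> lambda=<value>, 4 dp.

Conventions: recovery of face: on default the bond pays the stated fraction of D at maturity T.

B0=67.7342 lambda=0.0655

Work the structural quantities from V₀ = 135.8782 against face 104.8107:
d₁ = [ln(V₀/D) + (r + σ²/2)T] / (σ√T)
   = [ln(135.8782/104.8107) + (0.0625 + 0.5·0.4798²)·3.4107] / (0.4798·√3.4107)
   = [0.259603 + 0.605754] / 0.886099 = 0.976592
d₂ = d₁ − σ√T = 0.976592 − 0.886099 = 0.090494
N(d₁) = 0.835615,  N(d₂) = 0.536053,  e^(−rT) = 0.808020
E₀ = V₀·N(d₁) − D·e^(−rT)·N(d₂)
   = 135.8782·0.835615 − 104.8107·0.808020·0.536053 = 68.143971
B₀ = V₀ − E₀ = 135.8782 − 68.143971 = 67.734229
e^(−λT) = (B₀·e^(rT)/D − 0)/(1 − 0) = (67.7342·1.237593/104.8107 − 0)/1 = 0.79979815
λ = −ln(0.79979815)/3.4107 = 0.065499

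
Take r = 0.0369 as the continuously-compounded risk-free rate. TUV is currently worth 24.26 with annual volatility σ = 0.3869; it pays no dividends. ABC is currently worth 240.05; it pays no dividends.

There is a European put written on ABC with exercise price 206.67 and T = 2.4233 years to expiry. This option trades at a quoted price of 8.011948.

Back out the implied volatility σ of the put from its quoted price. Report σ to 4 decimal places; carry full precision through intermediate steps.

At σ = 0.1963 the Black–Scholes value reproduces the quote:
σ√T = 0.1963·√2.4233 = 0.305579
d₁ = (ln(S/K) + (r+σ²/2)T) / (σ√T) = (ln(240.05/206.67) + (0.0369+0.1963²/2)·2.4233) / 0.305579 = (0.149724 + 0.136109) / 0.305579 = 0.935381
d₂ = d₁ − σ√T = 0.935381 − 0.305579 = 0.629802
e^{−rT} = 0.914462
N(−d₁) = 0.174796,  N(−d₂) = 0.264412
V = K·e^{−rT}·N(−d₂) − S·N(−d₁) = 49.971728 − 41.959780 = 8.011948 (the observed quote) — the price is monotone increasing in volatility, hence this σ is the only solution

sigma = 0.1963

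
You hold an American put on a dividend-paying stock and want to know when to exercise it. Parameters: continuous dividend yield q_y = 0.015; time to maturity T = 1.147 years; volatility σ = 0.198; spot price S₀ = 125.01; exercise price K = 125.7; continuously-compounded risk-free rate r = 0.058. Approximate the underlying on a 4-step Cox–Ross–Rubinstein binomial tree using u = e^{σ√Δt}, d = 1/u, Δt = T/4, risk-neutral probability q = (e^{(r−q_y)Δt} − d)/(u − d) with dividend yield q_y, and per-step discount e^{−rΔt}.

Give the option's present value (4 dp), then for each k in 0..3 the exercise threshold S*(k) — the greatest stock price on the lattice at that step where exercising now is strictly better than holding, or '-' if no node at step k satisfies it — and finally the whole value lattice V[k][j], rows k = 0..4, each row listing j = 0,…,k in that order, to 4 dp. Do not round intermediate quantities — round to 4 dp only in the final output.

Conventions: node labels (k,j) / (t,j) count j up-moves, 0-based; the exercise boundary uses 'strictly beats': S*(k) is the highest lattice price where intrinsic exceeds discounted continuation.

price = 8.2704
boundary = - - 101.1232 112.4340
tree:
8.2704
14.5961 2.9645
24.5768 6.2734 0.1462
34.7498 13.2660 0.3177 0.0000
43.8993 24.5768 0.6900 0.0000 0.0000

params: Δt=0.28675 u=1.11185 d=0.89940 q=0.53192 e^(-rΔt)=0.98351
t_4 payoffs: 43.8993 24.5768 0.6900 0.0000 0.0000
t_3: node(3,0) S=90.9502 payoff=34.7498 vs cont=33.0668 → 34.7498 [stop]  node(3,1) S=112.4340 payoff=13.2660 vs cont=11.6752 → 13.2660 [stop]  node(3,2) S=138.9926 payoff=0.0000 vs cont=0.3177 → 0.3177 [wait]  node(3,3) S=171.8247 payoff=0.0000 vs cont=0.0000 → 0.0000 [wait]  ⇒ S*(3)=112.4340
t_2: node(2,0) S=101.1232 payoff=24.5768 vs cont=22.9375 → 24.5768 [stop]  node(2,1) S=125.0100 payoff=0.6900 vs cont=6.2734 → 6.2734 [wait]  node(2,2) S=154.5392 payoff=0.0000 vs cont=0.1462 → 0.1462 [wait]  ⇒ S*(2)=101.1232
t_1: node(1,0) S=112.4340 payoff=13.2660 vs cont=14.5961 → 14.5961 [wait]  node(1,1) S=138.9926 payoff=0.0000 vs cont=2.9645 → 2.9645 [wait]  ⇒ S*(1)=-
t_0: node(0,0) S=125.0100 payoff=0.6900 vs cont=8.2704 → 8.2704 [wait]  ⇒ S*(0)=-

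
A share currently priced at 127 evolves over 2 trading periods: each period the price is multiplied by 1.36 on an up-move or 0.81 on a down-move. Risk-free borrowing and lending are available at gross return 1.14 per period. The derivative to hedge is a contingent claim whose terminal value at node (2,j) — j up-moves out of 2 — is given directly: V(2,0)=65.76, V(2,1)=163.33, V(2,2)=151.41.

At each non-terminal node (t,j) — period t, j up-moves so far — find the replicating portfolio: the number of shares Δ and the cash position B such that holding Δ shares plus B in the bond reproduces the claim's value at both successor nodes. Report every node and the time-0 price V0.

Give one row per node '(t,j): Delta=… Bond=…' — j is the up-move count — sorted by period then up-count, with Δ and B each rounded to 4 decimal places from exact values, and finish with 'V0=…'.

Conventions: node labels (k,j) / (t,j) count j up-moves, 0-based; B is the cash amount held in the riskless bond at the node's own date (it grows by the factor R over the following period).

(0,0): Delta=0.4003 Bond=59.5240
(1,0): Delta=1.7245 Bond=-68.3632
(1,1): Delta=-0.1255 Bond=158.6710
V0=110.3629

Since d<R<u, set p* = (R−d)/(u−d) = 0.6000; price each node as the discounted p*-expectation of its children.
Expiry values: V(2,0)=65.7600, V(2,1)=163.3300, V(2,2)=151.4100
Node (1,0) S=102.8700: V=(p*·163.3300+(1−p*)·65.7600)/1.14=109.0368; Δ=(163.3300−65.7600)/(139.9032−83.3247)=1.7245; B=V−Δ·S=-68.3632
Node (1,1) S=172.7200: V=(p*·151.4100+(1−p*)·163.3300)/1.14=136.9982; Δ=(151.4100−163.3300)/(234.8992−139.9032)=-0.1255; B=V−Δ·S=158.6710
Node (0,0) S=127.0000: V=(p*·136.9982+(1−p*)·109.0368)/1.14=110.3629; Δ=(136.9982−109.0368)/(172.7200−102.8700)=0.4003; B=V−Δ·S=59.5240
Verification: the root portfolio costs Δ(0,0)·S0 + B(0,0) = 110.3629, matching V0.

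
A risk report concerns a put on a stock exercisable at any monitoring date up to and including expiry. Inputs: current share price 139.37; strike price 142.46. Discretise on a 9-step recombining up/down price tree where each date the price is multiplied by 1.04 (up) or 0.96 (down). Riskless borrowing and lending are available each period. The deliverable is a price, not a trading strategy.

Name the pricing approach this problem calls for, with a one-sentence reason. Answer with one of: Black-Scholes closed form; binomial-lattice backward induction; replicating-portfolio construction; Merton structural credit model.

framework: binomial-lattice backward induction

Key observation: the exercise right at every one of the 9 steps is what matters: each node needs max(142.46 − S, continuation), which only the stepwise tree valuation starting from spot 139.37 delivers.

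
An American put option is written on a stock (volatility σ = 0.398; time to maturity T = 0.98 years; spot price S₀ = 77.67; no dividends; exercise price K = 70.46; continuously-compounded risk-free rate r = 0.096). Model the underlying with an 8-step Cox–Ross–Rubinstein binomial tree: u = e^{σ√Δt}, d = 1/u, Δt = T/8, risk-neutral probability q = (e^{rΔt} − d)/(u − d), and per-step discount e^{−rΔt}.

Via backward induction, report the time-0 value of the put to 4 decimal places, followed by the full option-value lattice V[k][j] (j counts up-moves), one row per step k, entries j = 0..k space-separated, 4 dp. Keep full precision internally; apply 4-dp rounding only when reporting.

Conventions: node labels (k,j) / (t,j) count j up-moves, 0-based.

price = 6.1798
tree:
6.1798
9.3319 3.2656
13.6686 5.3419 1.3272
19.3199 8.5041 2.3984 0.3188
25.9698 13.0901 4.2527 0.6551 0.0000
31.7550 19.3199 7.3508 1.3460 0.0000 0.0000
36.7879 25.9698 12.2533 2.7657 0.0000 0.0000 0.0000
41.1664 31.7550 19.3199 5.6826 0.0000 0.0000 0.0000 0.0000
44.9755 36.7879 25.9698 11.6760 0.0000 0.0000 0.0000 0.0000 0.0000

Δt=0.12250, u=1.14947, d=0.86997, q=0.50755, disc=e^(-rΔt)=0.98831
k=8 terminal: V=max(K-S,0) → 44.9755 36.7879 25.9698 11.6760 0.0000 0.0000 0.0000 0.0000 0.0000
k=7: j=0 S=29.2936 intr=41.1664 cont=40.3426 V=41.1664[EX]; j=1 S=38.7050 intr=31.7550 cont=30.9312 V=31.7550[EX]; j=2 S=51.1401 intr=19.3199 cont=18.4961 V=19.3199[EX]; j=3 S=67.5703 intr=2.8897 cont=5.6826 V=5.6826[hold]; j=4 S=89.2792 intr=0.0000 cont=0.0000 V=0.0000[hold]; j=5 S=117.9628 intr=0.0000 cont=0.0000 V=0.0000[hold]; j=6 S=155.8617 intr=0.0000 cont=0.0000 V=0.0000[hold]; j=7 S=205.9367 intr=0.0000 cont=0.0000 V=0.0000[hold]
k=6: j=0 S=33.6721 intr=36.7879 cont=35.9642 V=36.7879[EX]; j=1 S=44.4902 intr=25.9698 cont=25.1460 V=25.9698[EX]; j=2 S=58.7840 intr=11.6760 cont=12.2533 V=12.2533[hold]; j=3 S=77.6700 intr=0.0000 cont=2.7657 V=2.7657[hold]; j=4 S=102.6237 intr=0.0000 cont=0.0000 V=0.0000[hold]; j=5 S=135.5945 intr=0.0000 cont=0.0000 V=0.0000[hold]; j=6 S=179.1582 intr=0.0000 cont=0.0000 V=0.0000[hold]
k=5: j=0 S=38.7050 intr=31.7550 cont=30.9312 V=31.7550[EX]; j=1 S=51.1401 intr=19.3199 cont=18.7857 V=19.3199[EX]; j=2 S=67.5703 intr=2.8897 cont=7.3508 V=7.3508[hold]; j=3 S=89.2792 intr=0.0000 cont=1.3460 V=1.3460[hold]; j=4 S=117.9628 intr=0.0000 cont=0.0000 V=0.0000[hold]; j=5 S=155.8617 intr=0.0000 cont=0.0000 V=0.0000[hold]
k=4: j=0 S=44.4902 intr=25.9698 cont=25.1460 V=25.9698[EX]; j=1 S=58.7840 intr=11.6760 cont=13.0901 V=13.0901[hold]; j=2 S=77.6700 intr=0.0000 cont=4.2527 V=4.2527[hold]; j=3 S=102.6237 intr=0.0000 cont=0.6551 V=0.6551[hold]; j=4 S=135.5945 intr=0.0000 cont=0.0000 V=0.0000[hold]
k=3: j=0 S=51.1401 intr=19.3199 cont=19.2055 V=19.3199[EX]; j=1 S=67.5703 intr=2.8897 cont=8.5041 V=8.5041[hold]; j=2 S=89.2792 intr=0.0000 cont=2.3984 V=2.3984[hold]; j=3 S=117.9628 intr=0.0000 cont=0.3188 V=0.3188[hold]
k=2: j=0 S=58.7840 intr=11.6760 cont=13.6686 V=13.6686[hold]; j=1 S=77.6700 intr=0.0000 cont=5.3419 V=5.3419[hold]; j=2 S=102.6237 intr=0.0000 cont=1.3272 V=1.3272[hold]
k=1: j=0 S=67.5703 intr=2.8897 cont=9.3319 V=9.3319[hold]; j=1 S=89.2792 intr=0.0000 cont=3.2656 V=3.2656[hold]
k=0: j=0 S=77.6700 intr=0.0000 cont=6.1798 V=6.1798[hold]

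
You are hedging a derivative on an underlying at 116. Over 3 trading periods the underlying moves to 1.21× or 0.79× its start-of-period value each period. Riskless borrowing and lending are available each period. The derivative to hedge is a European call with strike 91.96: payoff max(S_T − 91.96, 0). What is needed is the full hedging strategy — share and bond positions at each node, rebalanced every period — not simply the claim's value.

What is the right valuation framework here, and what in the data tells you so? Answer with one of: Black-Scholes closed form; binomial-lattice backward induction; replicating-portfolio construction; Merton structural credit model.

Key observation: since the answer must list Δ and B at each node of the 1.21/0.79 lattice on 116, the replicating-portfolio method — solving the two-state system at every node — is the one that applies.

framework: replicating-portfolio construction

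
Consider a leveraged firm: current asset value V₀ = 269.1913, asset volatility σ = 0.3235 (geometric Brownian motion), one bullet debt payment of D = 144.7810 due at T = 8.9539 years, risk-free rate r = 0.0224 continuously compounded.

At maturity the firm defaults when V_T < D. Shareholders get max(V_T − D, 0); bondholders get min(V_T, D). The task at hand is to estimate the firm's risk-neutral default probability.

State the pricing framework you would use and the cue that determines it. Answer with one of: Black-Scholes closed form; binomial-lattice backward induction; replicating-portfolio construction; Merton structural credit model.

Key observation: the asked-for credit quantity lives on the firm's capital structure — asset value, asset volatility, debt face 144.7810 — which is the structural model's domain.

framework: Merton structural credit model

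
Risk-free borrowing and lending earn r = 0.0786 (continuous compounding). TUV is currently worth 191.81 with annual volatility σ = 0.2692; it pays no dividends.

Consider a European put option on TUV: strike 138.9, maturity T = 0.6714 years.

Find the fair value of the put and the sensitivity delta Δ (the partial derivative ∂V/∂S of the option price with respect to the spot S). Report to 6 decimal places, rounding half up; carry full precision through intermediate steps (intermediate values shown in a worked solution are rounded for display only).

σ√T = 0.2692·√0.6714 = 0.220580
d₁ = (ln(S/K) + (r+σ²/2)T) / (σ√T) = (ln(191.81/138.9) + (0.0786+0.2692²/2)·0.6714) / 0.220580 = (0.322751 + 0.077100) / 0.220580 = 1.812726
d₂ = d₁ − σ√T = 1.812726 − 0.220580 = 1.592147
e^{−rT} = 0.948596
N(−d₁) = 0.034937,  N(−d₂) = 0.055676
Put price V = K·e^{−rT}·N(−d₂) − S·N(−d₁) = 7.335855 − 6.701269 = 0.634586
Δ = −N(−d₁) = -0.034937

price = 0.634586
Δ = -0.034937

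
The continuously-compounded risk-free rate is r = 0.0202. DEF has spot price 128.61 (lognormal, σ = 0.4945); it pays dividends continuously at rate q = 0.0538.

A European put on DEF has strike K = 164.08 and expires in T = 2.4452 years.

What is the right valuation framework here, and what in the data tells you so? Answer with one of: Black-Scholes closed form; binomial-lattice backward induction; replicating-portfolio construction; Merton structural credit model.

Key observation: the strike-164.08 put on DEF is European-exercise on a continuously-modelled lognormal underlying, so its value is a single closed-form evaluation.

framework: Black-Scholes closed form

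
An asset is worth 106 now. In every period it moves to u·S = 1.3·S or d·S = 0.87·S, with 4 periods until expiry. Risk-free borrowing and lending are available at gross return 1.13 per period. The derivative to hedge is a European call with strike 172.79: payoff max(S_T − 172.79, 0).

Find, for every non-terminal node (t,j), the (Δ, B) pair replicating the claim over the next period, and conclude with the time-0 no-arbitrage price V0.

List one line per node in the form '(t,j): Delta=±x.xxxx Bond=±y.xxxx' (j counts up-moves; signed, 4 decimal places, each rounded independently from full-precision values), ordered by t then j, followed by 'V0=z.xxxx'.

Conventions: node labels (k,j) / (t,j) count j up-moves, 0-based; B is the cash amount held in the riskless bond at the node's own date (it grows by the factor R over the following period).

Under the risk-neutral measure, an up-move has probability p* = (R−d)/(u−d) = 0.6047 and values discount at R = 1.13.
Payoffs at expiry: V(4,0)=0.0000, V(4,1)=0.0000, V(4,2)=0.0000, V(4,3)=29.8173, V(4,4)=129.9566
Node (3,0) S=69.8013: V=(p*·0.0000+(1−p*)·0.0000)/1.13=0.0000; Δ=(0.0000−0.0000)/(90.7417−60.7271)=0.0000; B=V−Δ·S=0.0000
Node (3,1) S=104.3008: V=(p*·0.0000+(1−p*)·0.0000)/1.13=0.0000; Δ=(0.0000−0.0000)/(135.5911−90.7417)=0.0000; B=V−Δ·S=0.0000
Node (3,2) S=155.8518: V=(p*·29.8173+(1−p*)·0.0000)/1.13=15.9549; Δ=(29.8173−0.0000)/(202.6073−135.5911)=0.4449; B=V−Δ·S=-53.3877
Node (3,3) S=232.8820: V=(p*·129.9566+(1−p*)·29.8173)/1.13=79.9705; Δ=(129.9566−29.8173)/(302.7466−202.6073)=1.0000; B=V−Δ·S=-152.9115
Node (2,0) S=80.2314: V=(p*·0.0000+(1−p*)·0.0000)/1.13=0.0000; Δ=(0.0000−0.0000)/(104.3008−69.8013)=0.0000; B=V−Δ·S=0.0000
Node (2,1) S=119.8860: V=(p*·15.9549+(1−p*)·0.0000)/1.13=8.5373; Δ=(15.9549−0.0000)/(155.8518−104.3008)=0.3095; B=V−Δ·S=-28.5672
Node (2,2) S=179.1400: V=(p*·79.9705+(1−p*)·15.9549)/1.13=48.3735; Δ=(79.9705−15.9549)/(232.8820−155.8518)=0.8310; B=V−Δ·S=-100.4999
Node (1,0) S=92.2200: V=(p*·8.5373+(1−p*)·0.0000)/1.13=4.5682; Δ=(8.5373−0.0000)/(119.8860−80.2314)=0.2153; B=V−Δ·S=-15.2860
Node (1,1) S=137.8000: V=(p*·48.3735+(1−p*)·8.5373)/1.13=28.8711; Δ=(48.3735−8.5373)/(179.1400−119.8860)=0.6723; B=V−Δ·S=-63.7711
Node (0,0) S=106.0000: V=(p*·28.8711+(1−p*)·4.5682)/1.13=17.0469; Δ=(28.8711−4.5682)/(137.8000−92.2200)=0.5332; B=V−Δ·S=-39.4713
Verification: the root portfolio costs Δ(0,0)·S0 + B(0,0) = 17.0469, matching V0.

(0,0): Delta=0.5332 Bond=-39.4713
(1,0): Delta=0.2153 Bond=-15.2860
(1,1): Delta=0.6723 Bond=-63.7711
(2,0): Delta=0.0000 Bond=0.0000
(2,1): Delta=0.3095 Bond=-28.5672
(2,2): Delta=0.8310 Bond=-100.4999
(3,0): Delta=0.0000 Bond=0.0000
(3,1): Delta=0.0000 Bond=0.0000
(3,2): Delta=0.4449 Bond=-53.3877
(3,3): Delta=1.0000 Bond=-152.9115
V0=17.0469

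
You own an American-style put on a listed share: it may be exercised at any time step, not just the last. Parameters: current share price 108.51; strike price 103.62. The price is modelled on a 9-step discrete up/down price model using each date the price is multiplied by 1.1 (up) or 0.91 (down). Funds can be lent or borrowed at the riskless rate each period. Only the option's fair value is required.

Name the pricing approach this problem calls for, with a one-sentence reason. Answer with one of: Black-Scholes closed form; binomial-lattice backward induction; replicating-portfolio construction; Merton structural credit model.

framework: binomial-lattice backward induction

Key observation: the exercise right at every one of the 9 steps is what matters: each node needs max(103.62 − S, continuation), which only the stepwise tree valuation starting from spot 108.51 delivers.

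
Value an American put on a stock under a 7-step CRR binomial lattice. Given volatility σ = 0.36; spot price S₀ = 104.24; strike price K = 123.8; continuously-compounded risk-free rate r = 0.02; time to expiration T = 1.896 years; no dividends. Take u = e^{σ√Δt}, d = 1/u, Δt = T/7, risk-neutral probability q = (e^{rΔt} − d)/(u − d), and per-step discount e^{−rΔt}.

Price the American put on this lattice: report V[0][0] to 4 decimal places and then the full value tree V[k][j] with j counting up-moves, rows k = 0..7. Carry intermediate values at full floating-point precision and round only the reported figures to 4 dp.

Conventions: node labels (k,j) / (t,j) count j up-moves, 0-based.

price = 30.5042
tree:
30.5042
40.6723 19.2864
52.2595 27.9574 9.6420
64.3806 39.0717 15.6330 2.9357
74.5326 52.1366 24.6565 5.5451 0.0000
82.9501 64.3806 37.3697 10.4740 0.0000 0.0000
89.9294 74.5326 52.1366 19.7841 0.0000 0.0000 0.0000
95.7163 82.9501 64.3806 37.3697 0.0000 0.0000 0.0000 0.0000

Δt=0.27086, u=1.20606, d=0.82915, q=0.46771, disc=e^(-rΔt)=0.99460
k=7 terminal: V=max(K-S,0) → 95.7163 82.9501 64.3806 37.3697 0.0000 0.0000 0.0000 0.0000
k=6: j=0 S=33.8706 intr=89.9294 cont=89.2606 V=89.9294[EX]; j=1 S=49.2674 intr=74.5326 cont=73.8637 V=74.5326[EX]; j=2 S=71.6634 intr=52.1366 cont=51.4678 V=52.1366[EX]; j=3 S=104.2400 intr=19.5600 cont=19.7841 V=19.7841[hold]; j=4 S=151.6253 intr=0.0000 cont=0.0000 V=0.0000[hold]; j=5 S=220.5509 intr=0.0000 cont=0.0000 V=0.0000[hold]; j=6 S=320.8087 intr=0.0000 cont=0.0000 V=0.0000[hold]
k=5: j=0 S=40.8499 intr=82.9501 cont=82.2812 V=82.9501[EX]; j=1 S=59.4194 intr=64.3806 cont=63.7117 V=64.3806[EX]; j=2 S=86.4303 intr=37.3697 cont=36.8052 V=37.3697[EX]; j=3 S=125.7196 intr=0.0000 cont=10.4740 V=10.4740[hold]; j=4 S=182.8691 intr=0.0000 cont=0.0000 V=0.0000[hold]; j=5 S=265.9975 intr=0.0000 cont=0.0000 V=0.0000[hold]
k=4: j=0 S=49.2674 intr=74.5326 cont=73.8637 V=74.5326[EX]; j=1 S=71.6634 intr=52.1366 cont=51.4678 V=52.1366[EX]; j=2 S=104.2400 intr=19.5600 cont=24.6565 V=24.6565[hold]; j=3 S=151.6253 intr=0.0000 cont=5.5451 V=5.5451[hold]; j=4 S=220.5509 intr=0.0000 cont=0.0000 V=0.0000[hold]
k=3: j=0 S=59.4194 intr=64.3806 cont=63.7117 V=64.3806[EX]; j=1 S=86.4303 intr=37.3697 cont=39.0717 V=39.0717[hold]; j=2 S=125.7196 intr=0.0000 cont=15.6330 V=15.6330[hold]; j=3 S=182.8691 intr=0.0000 cont=2.9357 V=2.9357[hold]
k=2: j=0 S=71.6634 intr=52.1366 cont=52.2595 V=52.2595[hold]; j=1 S=104.2400 intr=19.5600 cont=27.9574 V=27.9574[hold]; j=2 S=151.6253 intr=0.0000 cont=9.6420 V=9.6420[hold]
k=1: j=0 S=86.4303 intr=37.3697 cont=40.6723 V=40.6723[hold]; j=1 S=125.7196 intr=0.0000 cont=19.2864 V=19.2864[hold]
k=0: j=0 S=104.2400 intr=19.5600 cont=30.5042 V=30.5042[hold]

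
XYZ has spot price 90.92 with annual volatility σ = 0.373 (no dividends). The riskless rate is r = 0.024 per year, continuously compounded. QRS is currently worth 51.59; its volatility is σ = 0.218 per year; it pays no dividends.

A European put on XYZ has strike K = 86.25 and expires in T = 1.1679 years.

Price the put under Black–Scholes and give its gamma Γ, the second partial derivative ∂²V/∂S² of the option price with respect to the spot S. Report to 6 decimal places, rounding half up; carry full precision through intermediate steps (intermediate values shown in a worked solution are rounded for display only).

price = 10.707659
Γ = 0.010041

σ√T = 0.373·√1.1679 = 0.403099
d₁ = (ln(S/K) + (r+σ²/2)T) / (σ√T) = (ln(90.92/86.25) + (0.024+0.373²/2)·1.1679) / 0.403099 = (0.052730 + 0.109274) / 0.403099 = 0.401896
d₂ = d₁ − σ√T = 0.401896 − 0.403099 = -0.001203
e^{−rT} = 0.972360
N(−d₁) = 0.343880,  N(−d₂) = 0.500480
Put price V = K·e^{−rT}·N(−d₂) − S·N(−d₁) = 41.973249 − 31.265590 = 10.707659
φ(d₁) = (1/√(2π))·e^{−d₁²/2} = 0.367990
Γ = φ(d₁) / (S·σ·√T) = 0.010041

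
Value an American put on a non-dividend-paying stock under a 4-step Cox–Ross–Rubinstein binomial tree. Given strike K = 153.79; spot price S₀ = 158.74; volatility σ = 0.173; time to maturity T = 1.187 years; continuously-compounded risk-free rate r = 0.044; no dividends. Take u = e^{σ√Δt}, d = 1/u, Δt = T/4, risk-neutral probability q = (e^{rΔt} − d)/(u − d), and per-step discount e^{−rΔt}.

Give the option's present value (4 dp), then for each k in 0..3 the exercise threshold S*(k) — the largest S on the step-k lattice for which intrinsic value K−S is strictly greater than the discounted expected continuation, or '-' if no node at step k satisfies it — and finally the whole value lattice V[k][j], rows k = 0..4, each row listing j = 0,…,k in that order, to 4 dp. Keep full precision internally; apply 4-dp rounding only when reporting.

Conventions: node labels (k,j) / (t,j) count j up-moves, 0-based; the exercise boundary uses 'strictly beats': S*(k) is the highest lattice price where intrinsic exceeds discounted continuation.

price = 6.6439
boundary = - - 131.4708 119.6467
tree:
6.6439
12.4144 2.0072
22.3192 4.4801 0.0000
34.1433 9.9996 0.0000 0.0000
44.9039 22.3192 0.0000 0.0000 0.0000

params: Δt=0.29675 u=1.09882 d=0.91006 q=0.54608 e^(-rΔt)=0.98703
t_4 payoffs: 44.9039 22.3192 0.0000 0.0000 0.0000
t_3: node(3,0) S=119.6467 payoff=34.1433 vs cont=32.1483 → 34.1433 [stop]  node(3,1) S=144.4634 payoff=9.3266 vs cont=9.9996 → 9.9996 [wait]  node(3,2) S=174.4275 payoff=0.0000 vs cont=0.0000 → 0.0000 [wait]  node(3,3) S=210.6065 payoff=0.0000 vs cont=0.0000 → 0.0000 [wait]  ⇒ S*(3)=119.6467
t_2: node(2,0) S=131.4708 payoff=22.3192 vs cont=20.6870 → 22.3192 [stop]  node(2,1) S=158.7400 payoff=0.0000 vs cont=4.4801 → 4.4801 [wait]  node(2,2) S=191.6652 payoff=0.0000 vs cont=0.0000 → 0.0000 [wait]  ⇒ S*(2)=131.4708
t_1: node(1,0) S=144.4634 payoff=9.3266 vs cont=12.4144 → 12.4144 [wait]  node(1,1) S=174.4275 payoff=0.0000 vs cont=2.0072 → 2.0072 [wait]  ⇒ S*(1)=-
t_0: node(0,0) S=158.7400 payoff=0.0000 vs cont=6.6439 → 6.6439 [wait]  ⇒ S*(0)=-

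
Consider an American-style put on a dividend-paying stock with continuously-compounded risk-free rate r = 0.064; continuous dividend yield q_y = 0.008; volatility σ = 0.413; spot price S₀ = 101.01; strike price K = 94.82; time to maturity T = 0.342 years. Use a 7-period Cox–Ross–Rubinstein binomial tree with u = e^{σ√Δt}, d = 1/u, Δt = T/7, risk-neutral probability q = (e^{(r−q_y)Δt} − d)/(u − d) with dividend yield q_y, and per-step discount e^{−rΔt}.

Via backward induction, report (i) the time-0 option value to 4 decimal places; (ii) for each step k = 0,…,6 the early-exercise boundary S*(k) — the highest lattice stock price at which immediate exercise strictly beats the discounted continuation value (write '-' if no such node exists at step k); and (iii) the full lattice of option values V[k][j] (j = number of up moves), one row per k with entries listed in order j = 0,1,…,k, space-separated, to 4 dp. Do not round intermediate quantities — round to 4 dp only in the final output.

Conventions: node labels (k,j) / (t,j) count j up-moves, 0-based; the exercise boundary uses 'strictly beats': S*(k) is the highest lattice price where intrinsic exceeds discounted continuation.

Δt=0.04886  u=1.09558  d=0.91275  q=0.49218  discount=0.99688
step 7 (expiry): payoffs max(K−S,0) = 41.5058 30.8267 18.0084 2.6226 0.0000 0.0000 0.0000 0.0000
step 6: (k=6,j=0): S=58.4102, K−S=36.4098, hold=36.1366 ⇒ V=36.4098 exercise | (k=6,j=1): S=70.1101, K−S=24.7099, hold=24.4412 ⇒ V=24.7099 exercise | (k=6,j=2): S=84.1536, K−S=10.6664, hold=10.4033 ⇒ V=10.6664 exercise | (k=6,j=3): S=101.0100, K−S=0.0000, hold=1.3277 ⇒ V=1.3277 continue | (k=6,j=4): S=121.2429, K−S=0.0000, hold=0.0000 ⇒ V=0.0000 continue | (k=6,j=5): S=145.5285, K−S=0.0000, hold=0.0000 ⇒ V=0.0000 continue | (k=6,j=6): S=174.6787, K−S=0.0000, hold=0.0000 ⇒ V=0.0000 continue  boundary S*=84.1536
step 5: (k=5,j=0): S=63.9933, K−S=30.8267, hold=30.5556 ⇒ V=30.8267 exercise | (k=5,j=1): S=76.8116, K−S=18.0084, hold=17.7424 ⇒ V=18.0084 exercise | (k=5,j=2): S=92.1974, K−S=2.6226, hold=6.0511 ⇒ V=6.0511 continue | (k=5,j=3): S=110.6650, K−S=0.0000, hold=0.6721 ⇒ V=0.6721 continue | (k=5,j=4): S=132.8318, K−S=0.0000, hold=0.0000 ⇒ V=0.0000 continue | (k=5,j=5): S=159.4388, K−S=0.0000, hold=0.0000 ⇒ V=0.0000 continue  boundary S*=76.8116
step 4: (k=4,j=0): S=70.1101, K−S=24.7099, hold=24.4412 ⇒ V=24.7099 exercise | (k=4,j=1): S=84.1536, K−S=10.6664, hold=12.0855 ⇒ V=12.0855 continue | (k=4,j=2): S=101.0100, K−S=0.0000, hold=3.3931 ⇒ V=3.3931 continue | (k=4,j=3): S=121.2429, K−S=0.0000, hold=0.3402 ⇒ V=0.3402 continue | (k=4,j=4): S=145.5285, K−S=0.0000, hold=0.0000 ⇒ V=0.0000 continue  boundary S*=70.1101
step 3: (k=3,j=0): S=76.8116, K−S=18.0084, hold=18.4387 ⇒ V=18.4387 continue | (k=3,j=1): S=92.1974, K−S=2.6226, hold=7.7829 ⇒ V=7.7829 continue | (k=3,j=2): S=110.6650, K−S=0.0000, hold=1.8846 ⇒ V=1.8846 continue | (k=3,j=3): S=132.8318, K−S=0.0000, hold=0.1722 ⇒ V=0.1722 continue  boundary S*=-
step 2: (k=2,j=0): S=84.1536, K−S=10.6664, hold=13.1529 ⇒ V=13.1529 continue | (k=2,j=1): S=101.0100, K−S=0.0000, hold=4.8646 ⇒ V=4.8646 continue | (k=2,j=2): S=121.2429, K−S=0.0000, hold=1.0386 ⇒ V=1.0386 continue  boundary S*=-
step 1: (k=1,j=0): S=92.1974, K−S=2.6226, hold=9.0453 ⇒ V=9.0453 continue | (k=1,j=1): S=110.6650, K−S=0.0000, hold=2.9722 ⇒ V=2.9722 continue  boundary S*=-
step 0: (k=0,j=0): S=101.0100, K−S=0.0000, hold=6.0373 ⇒ V=6.0373 continue  boundary S*=-

price = 6.0373
boundary = - - - - 70.1101 76.8116 84.1536
tree:
6.0373
9.0453 2.9722
13.1529 4.8646 1.0386
18.4387 7.7829 1.8846 0.1722
24.7099 12.0855 3.3931 0.3402 0.0000
30.8267 18.0084 6.0511 0.6721 0.0000 0.0000
36.4098 24.7099 10.6664 1.3277 0.0000 0.0000 0.0000
41.5058 30.8267 18.0084 2.6226 0.0000 0.0000 0.0000 0.0000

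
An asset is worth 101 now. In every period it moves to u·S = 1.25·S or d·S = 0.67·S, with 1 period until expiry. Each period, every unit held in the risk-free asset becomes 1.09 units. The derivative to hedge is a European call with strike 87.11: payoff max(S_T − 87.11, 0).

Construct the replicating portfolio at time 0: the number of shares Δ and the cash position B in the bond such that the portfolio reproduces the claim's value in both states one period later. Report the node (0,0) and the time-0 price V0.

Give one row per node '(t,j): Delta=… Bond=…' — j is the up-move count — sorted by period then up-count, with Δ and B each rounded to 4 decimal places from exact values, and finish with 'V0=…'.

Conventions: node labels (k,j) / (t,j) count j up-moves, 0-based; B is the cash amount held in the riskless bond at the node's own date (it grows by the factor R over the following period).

(0,0): Delta=0.6681 Bond=-41.4802
V0=26.0025

The replicating-portfolio and risk-neutral prices coincide; use p* = (1.09−0.67)/(1.25−0.67) = 0.7241 for the latter.
Expiry values: V(1,0)=0.0000, V(1,1)=39.1400
(0,0): S=101.0000. Δ = (V_up−V_dn)/(S_up−S_dn) = (39.1400−0.0000)/(126.2500−67.6700) = 0.6681. V = [p*·39.1400 + (1−p*)·0.0000]/1.09 = 26.0025. B = V − Δ·S = -41.4802.
Check: Δ(0,0)·S0 + B(0,0) = 26.0025 = V0.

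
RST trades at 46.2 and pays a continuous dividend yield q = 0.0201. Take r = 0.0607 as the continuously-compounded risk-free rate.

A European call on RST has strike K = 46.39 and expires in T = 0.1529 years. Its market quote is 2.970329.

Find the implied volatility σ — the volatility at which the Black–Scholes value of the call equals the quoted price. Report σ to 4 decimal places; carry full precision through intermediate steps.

sigma = 0.4075

At σ = 0.4075 the Black–Scholes value reproduces the quote:
σ√T = 0.4075·√0.1529 = 0.159342
d₁ = (ln(S/K) + (r−q+σ²/2)T) / (σ√T) = (ln(46.2/46.39) + (0.0607−0.0201+0.4075²/2)·0.1529) / 0.159342 = (-0.004104 + 0.018903) / 0.159342 = 0.092873
d₂ = d₁ − σ√T = 0.092873 − 0.159342 = -0.066469
e^{−rT} = 0.990762
e^{−qT} = 0.996931
N(d₁) = 0.536998,  N(d₂) = 0.473502
V = S·e^{−qT}·N(d₁) − K·e^{−rT}·N(d₂) = 24.733169 − 21.762840 = 2.970329 (the quoted price), and the Black–Scholes price is strictly increasing in σ, so σ is unique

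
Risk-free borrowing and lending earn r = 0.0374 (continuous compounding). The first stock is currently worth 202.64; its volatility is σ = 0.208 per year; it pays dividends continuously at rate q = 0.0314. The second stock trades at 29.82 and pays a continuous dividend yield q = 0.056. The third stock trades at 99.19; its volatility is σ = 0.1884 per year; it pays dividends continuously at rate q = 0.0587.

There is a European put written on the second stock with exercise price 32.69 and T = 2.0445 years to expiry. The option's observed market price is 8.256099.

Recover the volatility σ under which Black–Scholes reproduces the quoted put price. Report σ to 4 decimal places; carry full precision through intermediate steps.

At σ = 0.3901 the Black–Scholes value reproduces the quote:
σ√T = 0.3901·√2.0445 = 0.557788
d₁ = (ln(S/K) + (r−q+σ²/2)T) / (σ√T) = (ln(29.82/32.69) + (0.0374−0.056+0.3901²/2)·2.0445) / 0.557788 = (-0.091890 + 0.117536) / 0.557788 = 0.045979
d₂ = d₁ − σ√T = 0.045979 − 0.557788 = -0.511810
e^{−rT} = 0.926386
e^{−qT} = 0.891819
N(−d₁) = 0.481664,  N(−d₂) = 0.695608
V = K·e^{−rT}·N(−d₂) − S·e^{−qT}·N(−d₁) = 21.065483 − 12.809384 = 8.256099 (the quoted price), and the Black–Scholes price is strictly increasing in σ, so σ is unique

sigma = 0.3901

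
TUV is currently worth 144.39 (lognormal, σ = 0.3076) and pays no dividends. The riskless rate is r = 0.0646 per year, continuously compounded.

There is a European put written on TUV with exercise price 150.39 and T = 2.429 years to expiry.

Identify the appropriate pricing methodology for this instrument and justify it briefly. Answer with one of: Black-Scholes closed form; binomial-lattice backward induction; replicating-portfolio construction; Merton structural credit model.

framework: Black-Scholes closed form

Key observation: the instrument is a plain European put (strike 150.39) on a lognormal asset; the exact continuous-time formula applies directly.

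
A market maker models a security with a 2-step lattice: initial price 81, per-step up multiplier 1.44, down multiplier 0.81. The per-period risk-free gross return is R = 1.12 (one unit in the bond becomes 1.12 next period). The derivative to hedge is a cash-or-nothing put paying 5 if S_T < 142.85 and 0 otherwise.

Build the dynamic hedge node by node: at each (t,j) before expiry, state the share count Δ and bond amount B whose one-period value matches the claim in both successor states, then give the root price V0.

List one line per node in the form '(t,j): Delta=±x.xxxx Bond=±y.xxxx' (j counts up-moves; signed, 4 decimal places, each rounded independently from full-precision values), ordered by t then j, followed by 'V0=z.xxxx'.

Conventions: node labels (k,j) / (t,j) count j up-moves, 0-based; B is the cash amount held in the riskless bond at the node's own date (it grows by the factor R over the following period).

(0,0): Delta=-0.0430 Bond=6.5077
(1,0): Delta=0.0000 Bond=4.4643
(1,1): Delta=-0.0680 Bond=10.2041
V0=3.0209

Under the risk-neutral measure, an up-move has probability p* = (R−d)/(u−d) = 0.4921 and values discount at R = 1.12.
At maturity the claim pays: V(2,0)=5.0000, V(2,1)=5.0000, V(2,2)=0.0000
  t=1,j=0: stock 65.6100 → up 94.4784 (V=5.0000), down 53.1441 (V=5.0000). Price 4.4643; hedge Δ=0.0000, bond B=4.4643.
  t=1,j=1: stock 116.6400 → up 167.9616 (V=0.0000), down 94.4784 (V=5.0000). Price 2.2676; hedge Δ=-0.0680, bond B=10.2041.
  t=0,j=0: stock 81.0000 → up 116.6400 (V=2.2676), down 65.6100 (V=4.4643). Price 3.0209; hedge Δ=-0.0430, bond B=6.5077.
Verification: the root portfolio costs Δ(0,0)·S0 + B(0,0) = 3.0209, matching V0.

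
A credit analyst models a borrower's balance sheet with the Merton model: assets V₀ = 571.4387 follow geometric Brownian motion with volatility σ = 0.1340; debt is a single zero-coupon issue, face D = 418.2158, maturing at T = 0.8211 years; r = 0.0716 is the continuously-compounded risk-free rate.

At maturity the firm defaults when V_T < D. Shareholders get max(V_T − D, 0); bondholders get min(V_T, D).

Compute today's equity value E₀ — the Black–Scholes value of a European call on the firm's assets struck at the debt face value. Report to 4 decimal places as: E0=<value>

E0=177.1194

Equity is a call on the firm's assets struck at D = 418.2158:
d₁ = [ln(V₀/D) + (r + σ²/2)T] / (σ√T)
   = [ln(571.4387/418.2158) + (0.0716 + 0.5·0.1340²)·0.8211] / (0.1340·√0.8211)
   = [0.312160 + 0.066163] / 0.121424 = 3.115725
d₂ = d₁ − σ√T = 3.115725 − 0.121424 = 2.994301
N(d₁) = 0.999083,  N(d₂) = 0.998625,  e^(−rT) = 0.942904
E₀ = V₀·N(d₁) − D·e^(−rT)·N(d₂)
   = 571.4387·0.999083 − 418.2158·0.942904·0.998625 = 177.119416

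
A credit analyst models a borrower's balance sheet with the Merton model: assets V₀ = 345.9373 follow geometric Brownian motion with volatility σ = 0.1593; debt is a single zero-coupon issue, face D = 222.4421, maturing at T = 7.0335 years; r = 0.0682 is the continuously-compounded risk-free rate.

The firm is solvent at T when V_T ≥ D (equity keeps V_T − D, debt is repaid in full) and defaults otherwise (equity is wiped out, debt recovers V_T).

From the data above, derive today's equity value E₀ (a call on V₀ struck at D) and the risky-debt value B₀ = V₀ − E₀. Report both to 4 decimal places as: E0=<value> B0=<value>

E0=208.7180 B0=137.2193

Equity is a call on the firm's assets struck at D = 222.4421:
d₁ = [ln(V₀/D) + (r + σ²/2)T] / (σ√T)
   = [ln(345.9373/222.4421) + (0.0682 + 0.5·0.1593²)·7.0335] / (0.1593·√7.0335)
   = [0.441591 + 0.568927] / 0.422475 = 2.391898
d₂ = d₁ − σ√T = 2.391898 − 0.422475 = 1.969422
N(d₁) = 0.991619,  N(d₂) = 0.975548,  e^(−rT) = 0.618979
E₀ = V₀·N(d₁) − D·e^(−rT)·N(d₂)
   = 345.9373·0.991619 − 222.4421·0.618979·0.975548 = 208.717964
B₀ = V₀ − E₀ = 345.9373 − 208.717964 = 137.219336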